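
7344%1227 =1209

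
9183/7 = 9183/7=1311.86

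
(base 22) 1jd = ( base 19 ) 2A3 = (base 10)915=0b1110010011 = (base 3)1020220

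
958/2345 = 958/2345  =  0.41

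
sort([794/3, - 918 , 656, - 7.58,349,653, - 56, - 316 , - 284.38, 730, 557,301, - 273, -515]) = [ - 918, - 515,  -  316,  -  284.38,-273, - 56, - 7.58,794/3,301, 349,557 , 653,  656,730 ]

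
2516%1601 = 915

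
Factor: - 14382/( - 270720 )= 2^(-6)*5^(  -  1 )*17^1=17/320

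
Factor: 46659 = 3^1*103^1*151^1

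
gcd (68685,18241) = 1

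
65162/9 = 65162/9 = 7240.22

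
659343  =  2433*271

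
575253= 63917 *9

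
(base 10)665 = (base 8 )1231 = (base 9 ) 818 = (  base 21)1ae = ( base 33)K5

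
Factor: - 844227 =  - 3^2*19^1 * 4937^1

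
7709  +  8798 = 16507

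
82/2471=82/2471= 0.03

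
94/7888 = 47/3944 = 0.01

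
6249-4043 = 2206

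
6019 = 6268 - 249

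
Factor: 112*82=2^5*7^1*41^1=9184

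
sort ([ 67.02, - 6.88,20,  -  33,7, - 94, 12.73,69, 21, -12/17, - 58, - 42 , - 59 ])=[ - 94, - 59, - 58, - 42, - 33, - 6.88, - 12/17,7, 12.73,20,  21,67.02,69 ]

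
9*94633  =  851697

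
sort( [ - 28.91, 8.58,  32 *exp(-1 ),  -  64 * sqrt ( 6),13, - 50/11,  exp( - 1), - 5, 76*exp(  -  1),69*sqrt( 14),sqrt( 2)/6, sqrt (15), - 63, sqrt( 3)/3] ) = [ - 64*sqrt( 6 ) , - 63, - 28.91, - 5, - 50/11, sqrt( 2 ) /6,exp ( - 1), sqrt( 3 )/3, sqrt( 15),8.58, 32 * exp( - 1),13 , 76*exp( - 1 ),69*sqrt( 14 )]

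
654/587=654/587 = 1.11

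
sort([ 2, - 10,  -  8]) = [ - 10, - 8, 2]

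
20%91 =20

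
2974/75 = 2974/75  =  39.65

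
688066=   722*953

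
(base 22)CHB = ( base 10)6193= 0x1831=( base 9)8441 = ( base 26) 945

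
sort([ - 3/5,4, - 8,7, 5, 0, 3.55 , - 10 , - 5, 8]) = [ - 10, - 8,-5,-3/5, 0,3.55, 4, 5, 7,  8]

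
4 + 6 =10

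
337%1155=337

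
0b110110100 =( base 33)D7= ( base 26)gk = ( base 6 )2004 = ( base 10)436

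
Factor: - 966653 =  - 966653^1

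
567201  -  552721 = 14480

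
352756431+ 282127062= 634883493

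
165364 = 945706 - 780342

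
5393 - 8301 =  - 2908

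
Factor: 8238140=2^2*5^1 * 23^1*17909^1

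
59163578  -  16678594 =42484984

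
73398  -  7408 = 65990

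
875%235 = 170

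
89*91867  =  8176163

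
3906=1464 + 2442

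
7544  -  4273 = 3271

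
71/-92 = -1 + 21/92 =-0.77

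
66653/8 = 66653/8= 8331.62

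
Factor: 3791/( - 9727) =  -17^1*71^(-1)*137^( - 1)*223^1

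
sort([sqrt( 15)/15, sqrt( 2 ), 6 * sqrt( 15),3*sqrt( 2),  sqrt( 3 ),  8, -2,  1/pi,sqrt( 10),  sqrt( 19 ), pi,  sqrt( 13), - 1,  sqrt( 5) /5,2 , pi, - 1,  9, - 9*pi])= [ - 9*pi,-2,  -  1, - 1, sqrt(15 )/15, 1/pi,sqrt(5 ) /5,sqrt ( 2),sqrt( 3),2, pi,pi,sqrt( 10) , sqrt( 13), 3*sqrt( 2), sqrt( 19), 8,9,6*sqrt (15)]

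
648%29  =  10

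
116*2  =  232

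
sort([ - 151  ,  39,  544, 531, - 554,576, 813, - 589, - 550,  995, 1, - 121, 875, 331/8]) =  [ - 589, - 554,  -  550,-151, - 121,1,39,331/8, 531, 544,576,813, 875  ,  995 ]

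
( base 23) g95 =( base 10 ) 8676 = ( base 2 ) 10000111100100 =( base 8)20744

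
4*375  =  1500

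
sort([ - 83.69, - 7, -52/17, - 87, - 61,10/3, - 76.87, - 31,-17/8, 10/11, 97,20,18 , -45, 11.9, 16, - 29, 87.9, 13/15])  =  [ - 87, - 83.69, - 76.87, - 61, - 45, - 31, - 29, - 7, - 52/17, - 17/8, 13/15 , 10/11, 10/3, 11.9, 16, 18,20,87.9, 97 ]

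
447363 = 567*789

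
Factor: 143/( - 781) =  - 13^1*71^( - 1)=-13/71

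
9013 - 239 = 8774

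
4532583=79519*57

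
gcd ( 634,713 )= 1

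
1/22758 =1/22758 = 0.00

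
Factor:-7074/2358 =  - 3^1= -3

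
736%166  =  72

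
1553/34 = 1553/34 = 45.68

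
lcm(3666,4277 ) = 25662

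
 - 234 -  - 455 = 221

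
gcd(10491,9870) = 3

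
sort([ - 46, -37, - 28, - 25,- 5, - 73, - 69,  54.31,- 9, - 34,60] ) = [ - 73,-69,-46,-37, - 34,  -  28, - 25,- 9, - 5,54.31,60]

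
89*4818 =428802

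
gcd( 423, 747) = 9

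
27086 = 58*467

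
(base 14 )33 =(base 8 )55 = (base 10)45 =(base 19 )27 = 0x2D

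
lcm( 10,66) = 330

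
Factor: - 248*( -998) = 2^4*31^1 * 499^1 = 247504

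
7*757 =5299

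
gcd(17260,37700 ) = 20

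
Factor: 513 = 3^3*19^1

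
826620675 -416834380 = 409786295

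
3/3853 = 3/3853 = 0.00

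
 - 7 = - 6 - 1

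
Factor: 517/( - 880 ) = - 2^( - 4)*5^( - 1)*47^1  =  - 47/80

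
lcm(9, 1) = 9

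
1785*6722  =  11998770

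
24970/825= 454/15 = 30.27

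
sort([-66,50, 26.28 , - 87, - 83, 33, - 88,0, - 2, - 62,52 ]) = [ - 88, - 87, - 83, - 66, - 62,-2, 0 , 26.28,33, 50, 52 ]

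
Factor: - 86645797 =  - 7^1*12377971^1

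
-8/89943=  - 8/89943  =  - 0.00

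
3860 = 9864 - 6004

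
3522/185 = 3522/185 = 19.04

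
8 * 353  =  2824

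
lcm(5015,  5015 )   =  5015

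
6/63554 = 3/31777 = 0.00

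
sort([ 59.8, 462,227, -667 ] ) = [-667,59.8,227,462]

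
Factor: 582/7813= 2^1*3^1*13^ ( - 1 )*97^1*601^( - 1)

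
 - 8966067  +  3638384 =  - 5327683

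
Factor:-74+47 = -3^3 = - 27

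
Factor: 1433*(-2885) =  - 5^1*577^1*1433^1 = - 4134205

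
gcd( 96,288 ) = 96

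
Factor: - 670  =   - 2^1 * 5^1*67^1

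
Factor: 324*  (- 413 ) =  - 2^2 * 3^4 * 7^1 * 59^1 = - 133812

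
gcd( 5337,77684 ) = 1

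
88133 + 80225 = 168358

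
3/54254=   3/54254 = 0.00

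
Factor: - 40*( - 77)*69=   212520=2^3*3^1*5^1*7^1*11^1 *23^1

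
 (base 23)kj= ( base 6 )2115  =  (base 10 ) 479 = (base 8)737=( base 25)J4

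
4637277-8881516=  - 4244239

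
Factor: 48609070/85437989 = 2^1*5^1*7^(-1 )*13^ (-1)*61^1*79687^1*938879^ (-1)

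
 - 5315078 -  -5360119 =45041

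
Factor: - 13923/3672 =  - 2^( - 3)*3^( - 1) * 7^1*13^1 = - 91/24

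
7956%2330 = 966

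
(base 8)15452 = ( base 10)6954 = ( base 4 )1230222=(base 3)100112120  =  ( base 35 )5NO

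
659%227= 205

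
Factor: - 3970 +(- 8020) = - 11990=- 2^1*5^1 * 11^1*109^1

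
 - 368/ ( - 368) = 1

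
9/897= 3/299 = 0.01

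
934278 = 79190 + 855088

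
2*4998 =9996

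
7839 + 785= 8624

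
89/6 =14 + 5/6 = 14.83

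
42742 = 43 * 994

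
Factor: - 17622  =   - 2^1*3^2*11^1*89^1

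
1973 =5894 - 3921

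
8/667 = 8/667 = 0.01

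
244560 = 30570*8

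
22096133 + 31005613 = 53101746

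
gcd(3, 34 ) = 1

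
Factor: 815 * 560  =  456400 = 2^4*5^2*7^1*163^1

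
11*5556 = 61116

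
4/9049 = 4/9049  =  0.00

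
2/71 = 2/71 = 0.03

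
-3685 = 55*( - 67) 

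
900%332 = 236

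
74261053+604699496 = 678960549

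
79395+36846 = 116241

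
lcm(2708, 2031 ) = 8124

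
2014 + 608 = 2622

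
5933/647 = 9 +110/647 = 9.17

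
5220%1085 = 880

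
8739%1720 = 139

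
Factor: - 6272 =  - 2^7*7^2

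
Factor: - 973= - 7^1*139^1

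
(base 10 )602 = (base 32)iq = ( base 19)1CD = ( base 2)1001011010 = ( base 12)422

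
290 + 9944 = 10234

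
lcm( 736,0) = 0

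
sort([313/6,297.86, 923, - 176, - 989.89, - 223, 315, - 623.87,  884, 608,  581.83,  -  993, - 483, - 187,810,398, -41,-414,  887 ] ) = [ - 993, - 989.89,-623.87, - 483,- 414 ,-223, - 187, - 176, - 41,  313/6, 297.86, 315, 398 , 581.83, 608,810, 884, 887,923 ]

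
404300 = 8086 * 50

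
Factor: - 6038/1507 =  - 2^1  *11^(-1 )*137^( - 1) * 3019^1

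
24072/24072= 1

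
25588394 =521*49114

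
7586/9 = 842 + 8/9 =842.89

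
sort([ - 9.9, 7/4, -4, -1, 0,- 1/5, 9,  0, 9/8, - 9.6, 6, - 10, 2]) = [ - 10, - 9.9, - 9.6,-4, - 1, - 1/5, 0,0, 9/8,7/4, 2, 6,9]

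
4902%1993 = 916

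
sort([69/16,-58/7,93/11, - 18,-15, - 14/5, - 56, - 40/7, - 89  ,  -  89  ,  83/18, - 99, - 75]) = [-99, - 89,-89, -75 ,-56, - 18,-15, - 58/7, - 40/7, -14/5,69/16, 83/18,  93/11]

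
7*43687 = 305809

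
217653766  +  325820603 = 543474369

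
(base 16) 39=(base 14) 41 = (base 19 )30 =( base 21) 2F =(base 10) 57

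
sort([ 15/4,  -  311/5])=[-311/5,15/4 ]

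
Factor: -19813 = -19813^1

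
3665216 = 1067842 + 2597374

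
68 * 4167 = 283356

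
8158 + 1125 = 9283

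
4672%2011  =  650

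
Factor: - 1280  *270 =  - 2^9*3^3*5^2= -345600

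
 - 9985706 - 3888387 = -13874093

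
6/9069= 2/3023=0.00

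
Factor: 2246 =2^1*1123^1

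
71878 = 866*83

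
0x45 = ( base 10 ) 69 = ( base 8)105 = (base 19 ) 3C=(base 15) 49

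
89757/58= 89757/58=1547.53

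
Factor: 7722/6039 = 78/61 = 2^1*3^1*13^1*61^( - 1 ) 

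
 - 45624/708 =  - 65 + 33/59 = -  64.44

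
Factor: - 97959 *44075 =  - 4317542925  =  - 3^1*5^2*41^1*43^1*32653^1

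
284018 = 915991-631973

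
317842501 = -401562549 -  - 719405050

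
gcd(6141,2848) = 89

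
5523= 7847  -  2324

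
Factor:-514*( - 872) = 2^4 * 109^1 * 257^1 = 448208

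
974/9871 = 974/9871 = 0.10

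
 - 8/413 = -8/413=-  0.02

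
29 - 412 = - 383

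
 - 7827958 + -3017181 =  - 10845139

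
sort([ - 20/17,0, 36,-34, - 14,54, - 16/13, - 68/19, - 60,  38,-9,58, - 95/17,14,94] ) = [ - 60,-34, - 14, - 9, - 95/17, - 68/19, - 16/13, - 20/17,0 , 14,36,38  ,  54, 58, 94]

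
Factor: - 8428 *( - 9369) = 2^2*3^3*7^2 *43^1*347^1 = 78961932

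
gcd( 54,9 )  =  9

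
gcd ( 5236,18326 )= 2618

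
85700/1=85700 = 85700.00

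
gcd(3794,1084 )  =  542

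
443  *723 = 320289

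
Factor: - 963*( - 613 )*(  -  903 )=  -  533058057 =- 3^3*7^1*43^1*107^1*613^1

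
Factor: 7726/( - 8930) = -5^( - 1)*19^( - 1)*47^( - 1 )*3863^1=-3863/4465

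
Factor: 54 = 2^1 * 3^3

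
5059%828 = 91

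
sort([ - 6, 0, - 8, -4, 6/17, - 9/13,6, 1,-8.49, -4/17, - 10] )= [-10, - 8.49, - 8, - 6 ,-4, - 9/13, - 4/17, 0,6/17,1, 6 ] 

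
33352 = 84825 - 51473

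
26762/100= 267 + 31/50  =  267.62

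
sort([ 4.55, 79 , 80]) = [ 4.55, 79,80 ] 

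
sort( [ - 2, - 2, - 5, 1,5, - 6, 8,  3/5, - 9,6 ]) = [ - 9,-6,  -  5, -2, - 2 , 3/5,1,5,6,8 ]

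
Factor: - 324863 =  - 7^1 * 11^1*4219^1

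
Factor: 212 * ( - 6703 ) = -2^2*53^1 * 6703^1  =  - 1421036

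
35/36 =35/36 = 0.97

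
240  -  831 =  -  591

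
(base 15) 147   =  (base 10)292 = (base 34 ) 8K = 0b100100100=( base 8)444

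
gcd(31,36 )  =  1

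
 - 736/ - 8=92/1 =92.00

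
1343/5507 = 1343/5507 = 0.24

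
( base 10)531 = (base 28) IR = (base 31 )H4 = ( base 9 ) 650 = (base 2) 1000010011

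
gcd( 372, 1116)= 372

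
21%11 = 10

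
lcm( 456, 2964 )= 5928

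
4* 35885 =143540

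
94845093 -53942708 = 40902385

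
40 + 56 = 96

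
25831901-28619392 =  - 2787491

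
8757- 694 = 8063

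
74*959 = 70966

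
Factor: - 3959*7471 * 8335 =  - 5^1*31^1 * 37^1*107^1 * 241^1*1667^1=- 246530037815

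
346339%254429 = 91910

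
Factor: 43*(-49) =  - 7^2*43^1 = - 2107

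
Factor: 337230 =2^1  *  3^3*5^1*1249^1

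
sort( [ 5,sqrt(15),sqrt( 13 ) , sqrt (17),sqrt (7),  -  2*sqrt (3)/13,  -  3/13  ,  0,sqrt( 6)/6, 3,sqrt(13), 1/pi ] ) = [ - 2*sqrt( 3)/13, - 3/13,  0,  1/pi,sqrt(6) /6,sqrt( 7 ), 3,sqrt(13),sqrt(13),sqrt( 15),sqrt( 17), 5] 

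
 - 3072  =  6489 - 9561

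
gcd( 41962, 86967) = 1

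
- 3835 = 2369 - 6204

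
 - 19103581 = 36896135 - 55999716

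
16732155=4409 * 3795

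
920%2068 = 920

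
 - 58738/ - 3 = 58738/3 = 19579.33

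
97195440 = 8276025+88919415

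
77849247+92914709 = 170763956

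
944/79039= 944/79039 = 0.01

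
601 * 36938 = 22199738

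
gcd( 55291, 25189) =1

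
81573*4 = 326292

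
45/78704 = 45/78704 =0.00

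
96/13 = 7 + 5/13 = 7.38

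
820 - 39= 781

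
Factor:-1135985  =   - 5^1*67^1*3391^1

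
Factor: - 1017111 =-3^1*197^1*1721^1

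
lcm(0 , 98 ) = 0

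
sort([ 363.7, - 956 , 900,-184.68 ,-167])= [-956,-184.68,-167, 363.7,900]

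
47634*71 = 3382014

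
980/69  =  980/69 = 14.20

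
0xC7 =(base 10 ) 199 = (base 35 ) 5O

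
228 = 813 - 585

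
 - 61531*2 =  - 123062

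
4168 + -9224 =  - 5056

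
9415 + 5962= 15377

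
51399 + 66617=118016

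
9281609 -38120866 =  - 28839257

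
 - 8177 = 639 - 8816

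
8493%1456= 1213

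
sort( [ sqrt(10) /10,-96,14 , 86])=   [  -  96, sqrt( 10)/10, 14,86 ] 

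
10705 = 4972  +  5733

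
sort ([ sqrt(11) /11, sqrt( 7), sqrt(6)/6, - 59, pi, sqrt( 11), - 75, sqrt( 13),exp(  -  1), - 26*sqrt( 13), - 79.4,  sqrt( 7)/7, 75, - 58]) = [ - 26*sqrt( 13),- 79.4, -75, - 59, - 58,sqrt(11)/11, exp ( - 1),sqrt( 7)/7, sqrt( 6)/6, sqrt(7), pi,sqrt (11 ), sqrt(13), 75]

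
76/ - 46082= - 1+23003/23041 = -0.00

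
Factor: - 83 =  - 83^1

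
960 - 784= 176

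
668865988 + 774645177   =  1443511165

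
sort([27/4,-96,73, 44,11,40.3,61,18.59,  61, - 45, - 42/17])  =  [ - 96, - 45, - 42/17,27/4,11,18.59,40.3, 44,61,61, 73 ] 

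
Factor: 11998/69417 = 14/81 = 2^1*3^( - 4)*7^1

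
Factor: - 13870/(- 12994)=95/89 = 5^1*19^1*89^( - 1 )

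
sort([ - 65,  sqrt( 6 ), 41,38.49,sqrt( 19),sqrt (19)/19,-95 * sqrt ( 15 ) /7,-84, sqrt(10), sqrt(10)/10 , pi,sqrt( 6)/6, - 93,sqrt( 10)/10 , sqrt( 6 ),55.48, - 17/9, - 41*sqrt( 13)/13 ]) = [ - 93, - 84, - 65,  -  95 * sqrt (15 )/7 , - 41*sqrt( 13) /13, - 17/9, sqrt(19) /19,sqrt( 10)/10,sqrt( 10 ) /10,sqrt( 6) /6,  sqrt( 6 ),sqrt( 6 ), pi, sqrt( 10),sqrt( 19),38.49,41 , 55.48 ]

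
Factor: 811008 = 2^13*3^2*11^1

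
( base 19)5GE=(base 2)100001001011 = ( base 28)2jn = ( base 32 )22b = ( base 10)2123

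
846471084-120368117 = 726102967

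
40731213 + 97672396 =138403609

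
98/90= 49/45 = 1.09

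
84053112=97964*858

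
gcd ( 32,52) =4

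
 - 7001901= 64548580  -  71550481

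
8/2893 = 8/2893=0.00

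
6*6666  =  39996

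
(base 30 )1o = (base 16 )36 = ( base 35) 1j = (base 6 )130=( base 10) 54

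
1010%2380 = 1010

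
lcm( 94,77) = 7238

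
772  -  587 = 185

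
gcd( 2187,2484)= 27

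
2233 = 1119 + 1114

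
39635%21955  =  17680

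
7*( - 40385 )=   -  282695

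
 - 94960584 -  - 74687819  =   - 20272765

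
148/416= 37/104 =0.36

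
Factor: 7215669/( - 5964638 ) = - 40311/33322 = -2^( - 1 )*3^3 * 1493^1*16661^(-1 )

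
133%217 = 133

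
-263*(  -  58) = 15254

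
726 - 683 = 43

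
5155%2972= 2183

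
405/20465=81/4093 = 0.02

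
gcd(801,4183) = 89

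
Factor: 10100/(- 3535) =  - 2^2*5^1*7^(-1) = - 20/7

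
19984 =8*2498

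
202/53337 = 202/53337 = 0.00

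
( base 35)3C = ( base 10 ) 117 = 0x75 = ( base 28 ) 45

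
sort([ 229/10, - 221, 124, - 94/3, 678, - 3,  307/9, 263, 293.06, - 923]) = [ - 923 , - 221, - 94/3, - 3,229/10, 307/9,124, 263,  293.06,678]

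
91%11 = 3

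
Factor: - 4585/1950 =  - 917/390  =  - 2^( - 1)*3^ ( - 1 )*5^(-1 )*7^1*13^( - 1)*131^1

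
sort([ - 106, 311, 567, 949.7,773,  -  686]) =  [ - 686, - 106, 311, 567, 773 , 949.7 ]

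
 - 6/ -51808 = 3/25904 =0.00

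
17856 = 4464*4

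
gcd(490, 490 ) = 490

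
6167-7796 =  -  1629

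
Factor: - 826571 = -826571^1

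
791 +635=1426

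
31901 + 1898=33799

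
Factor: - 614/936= - 2^( - 2) * 3^(-2)*13^( - 1)  *307^1 = - 307/468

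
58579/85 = 58579/85  =  689.16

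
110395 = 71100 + 39295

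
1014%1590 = 1014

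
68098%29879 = 8340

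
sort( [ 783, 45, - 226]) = [-226,  45,783]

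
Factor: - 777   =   - 3^1*7^1*37^1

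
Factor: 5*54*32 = 8640 = 2^6*3^3*5^1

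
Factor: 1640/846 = 2^2*3^ (-2 )*5^1*41^1* 47^( - 1 ) = 820/423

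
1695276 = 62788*27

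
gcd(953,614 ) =1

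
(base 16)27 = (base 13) 30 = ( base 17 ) 25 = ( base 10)39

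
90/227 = 90/227= 0.40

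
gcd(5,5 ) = 5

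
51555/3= 17185=17185.00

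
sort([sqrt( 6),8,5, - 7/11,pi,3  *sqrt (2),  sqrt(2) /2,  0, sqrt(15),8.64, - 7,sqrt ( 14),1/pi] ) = [ - 7, -7/11,  0,1/pi, sqrt ( 2 )/2,sqrt(6 ),pi,sqrt( 14), sqrt (15),3*sqrt( 2),5, 8 , 8.64 ]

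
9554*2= 19108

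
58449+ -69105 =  - 10656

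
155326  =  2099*74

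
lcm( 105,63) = 315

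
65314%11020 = 10214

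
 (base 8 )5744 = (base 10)3044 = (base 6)22032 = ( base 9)4152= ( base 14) 1176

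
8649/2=8649/2= 4324.50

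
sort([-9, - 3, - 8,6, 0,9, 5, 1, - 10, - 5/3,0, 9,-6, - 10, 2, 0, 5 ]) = [ - 10,  -  10,-9,-8,  -  6, - 3, - 5/3, 0, 0, 0, 1,2, 5 , 5,  6 , 9 , 9] 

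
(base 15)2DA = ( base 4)22033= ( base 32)KF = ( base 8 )1217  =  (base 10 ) 655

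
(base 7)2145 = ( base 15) 363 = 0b1100000000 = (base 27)11c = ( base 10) 768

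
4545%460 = 405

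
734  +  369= 1103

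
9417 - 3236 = 6181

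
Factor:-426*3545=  - 2^1*3^1*5^1*71^1*709^1 = -1510170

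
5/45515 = 1/9103 =0.00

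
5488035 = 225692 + 5262343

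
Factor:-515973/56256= - 587/64 =- 2^(  -  6 )*587^1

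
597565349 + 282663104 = 880228453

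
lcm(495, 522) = 28710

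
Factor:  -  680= -2^3*5^1 * 17^1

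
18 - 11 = 7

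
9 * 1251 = 11259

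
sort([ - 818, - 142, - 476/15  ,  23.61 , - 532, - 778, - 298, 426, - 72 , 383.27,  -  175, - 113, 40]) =[ - 818,-778, - 532, - 298, - 175, - 142, - 113, - 72, - 476/15,  23.61, 40,383.27, 426]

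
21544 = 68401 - 46857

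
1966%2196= 1966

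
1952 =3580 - 1628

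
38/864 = 19/432 = 0.04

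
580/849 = 580/849=0.68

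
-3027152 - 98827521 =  - 101854673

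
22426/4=5606 + 1/2 = 5606.50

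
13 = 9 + 4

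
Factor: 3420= 2^2* 3^2*5^1 *19^1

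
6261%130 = 21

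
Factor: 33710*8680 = 292602800 = 2^4*5^2*7^1*31^1 * 3371^1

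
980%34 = 28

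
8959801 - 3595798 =5364003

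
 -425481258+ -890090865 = -1315572123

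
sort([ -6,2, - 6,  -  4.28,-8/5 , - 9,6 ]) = [-9, - 6, - 6, - 4.28, - 8/5,  2,6]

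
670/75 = 134/15  =  8.93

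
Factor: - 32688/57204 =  -2^2* 7^( - 1)=-  4/7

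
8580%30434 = 8580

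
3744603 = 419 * 8937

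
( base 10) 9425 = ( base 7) 36323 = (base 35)7OA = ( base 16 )24D1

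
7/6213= 7/6213 = 0.00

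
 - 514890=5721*( - 90)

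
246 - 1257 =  - 1011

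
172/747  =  172/747 = 0.23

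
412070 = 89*4630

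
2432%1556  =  876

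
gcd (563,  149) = 1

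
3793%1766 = 261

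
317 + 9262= 9579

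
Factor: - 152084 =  - 2^2 * 193^1  *197^1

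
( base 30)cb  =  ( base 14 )1c7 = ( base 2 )101110011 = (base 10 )371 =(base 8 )563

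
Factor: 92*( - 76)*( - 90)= 2^5*3^2*5^1*19^1*23^1=629280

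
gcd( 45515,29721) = 1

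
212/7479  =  212/7479 = 0.03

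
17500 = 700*25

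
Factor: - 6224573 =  - 6224573^1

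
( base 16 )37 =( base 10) 55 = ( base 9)61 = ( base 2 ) 110111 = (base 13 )43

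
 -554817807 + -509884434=-1064702241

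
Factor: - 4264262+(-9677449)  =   - 3^2*7^1*37^1*5981^1 = - 13941711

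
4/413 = 4/413 = 0.01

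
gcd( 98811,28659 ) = 3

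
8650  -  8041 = 609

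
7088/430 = 3544/215 = 16.48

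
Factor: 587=587^1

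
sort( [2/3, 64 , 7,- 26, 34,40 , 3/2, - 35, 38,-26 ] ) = [-35,-26, - 26, 2/3,3/2, 7 , 34, 38, 40, 64]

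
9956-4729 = 5227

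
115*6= 690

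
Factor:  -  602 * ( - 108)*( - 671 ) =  -43625736=- 2^3*3^3 * 7^1*11^1*43^1 * 61^1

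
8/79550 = 4/39775 =0.00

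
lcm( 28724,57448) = 57448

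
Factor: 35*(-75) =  - 3^1*5^3*7^1  =  - 2625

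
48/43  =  1 + 5/43  =  1.12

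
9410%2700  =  1310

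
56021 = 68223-12202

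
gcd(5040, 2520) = 2520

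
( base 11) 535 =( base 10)643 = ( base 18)1hd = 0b1010000011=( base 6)2551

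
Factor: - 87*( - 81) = 3^5*29^1 = 7047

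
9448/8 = 1181 = 1181.00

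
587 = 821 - 234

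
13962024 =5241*2664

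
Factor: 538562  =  2^1 * 269281^1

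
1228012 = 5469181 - 4241169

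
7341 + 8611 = 15952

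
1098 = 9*122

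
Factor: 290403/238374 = 787/646 = 2^( -1) * 17^(  -  1) * 19^(-1 ) *787^1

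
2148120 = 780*2754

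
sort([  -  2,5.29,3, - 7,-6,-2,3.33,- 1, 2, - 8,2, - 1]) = [ - 8 ,- 7,-6,-2, - 2, - 1, - 1, 2,  2, 3 , 3.33, 5.29]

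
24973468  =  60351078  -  35377610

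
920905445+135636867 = 1056542312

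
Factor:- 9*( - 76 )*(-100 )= - 2^4*3^2 *5^2*19^1  =  - 68400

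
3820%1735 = 350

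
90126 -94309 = - 4183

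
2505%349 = 62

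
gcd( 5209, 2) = 1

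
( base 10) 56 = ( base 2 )111000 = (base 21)2E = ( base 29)1R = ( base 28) 20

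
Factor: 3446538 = 2^1*3^1*574423^1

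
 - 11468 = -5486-5982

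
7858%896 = 690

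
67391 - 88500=-21109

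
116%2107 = 116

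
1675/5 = 335 = 335.00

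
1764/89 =19 + 73/89 = 19.82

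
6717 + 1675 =8392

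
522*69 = 36018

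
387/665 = 387/665 =0.58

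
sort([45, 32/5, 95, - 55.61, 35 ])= [-55.61,32/5,  35,45, 95]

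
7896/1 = 7896 =7896.00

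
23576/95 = 248 + 16/95 = 248.17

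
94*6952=653488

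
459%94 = 83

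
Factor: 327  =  3^1 * 109^1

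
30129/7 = 30129/7 = 4304.14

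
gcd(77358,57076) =2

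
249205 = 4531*55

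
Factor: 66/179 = 2^1 * 3^1*11^1 * 179^( - 1)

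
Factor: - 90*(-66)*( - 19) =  -112860 = - 2^2*3^3 * 5^1 * 11^1 *19^1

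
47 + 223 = 270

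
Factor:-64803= - 3^1*21601^1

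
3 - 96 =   -  93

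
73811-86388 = -12577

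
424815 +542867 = 967682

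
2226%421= 121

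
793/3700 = 793/3700 = 0.21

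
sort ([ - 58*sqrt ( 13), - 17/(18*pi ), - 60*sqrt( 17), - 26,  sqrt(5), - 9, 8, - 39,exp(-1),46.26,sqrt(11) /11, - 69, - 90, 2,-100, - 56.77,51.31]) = [  -  60*sqrt( 17 ), - 58*sqrt( 13 ), - 100, - 90 , - 69 ,- 56.77,-39, - 26,-9, - 17/( 18*pi ), sqrt( 11)/11, exp( - 1 ),2,sqrt( 5),8,46.26,  51.31]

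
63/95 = 63/95 =0.66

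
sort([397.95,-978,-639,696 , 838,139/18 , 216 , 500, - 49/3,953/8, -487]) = [ - 978, - 639, - 487, - 49/3,  139/18,953/8, 216,397.95, 500,696, 838]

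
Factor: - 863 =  - 863^1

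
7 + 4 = 11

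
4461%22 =17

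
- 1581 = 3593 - 5174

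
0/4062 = 0 = 0.00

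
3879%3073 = 806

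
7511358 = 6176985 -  - 1334373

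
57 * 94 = 5358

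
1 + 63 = 64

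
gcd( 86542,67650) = 2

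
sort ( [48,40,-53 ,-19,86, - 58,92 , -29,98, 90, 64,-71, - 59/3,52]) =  [ - 71, - 58, - 53,-29 , - 59/3, - 19,  40,48,52, 64,86, 90,  92, 98] 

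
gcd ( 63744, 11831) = 1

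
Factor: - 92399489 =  - 7^1*13^1*19^1*53441^1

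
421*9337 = 3930877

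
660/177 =3+43/59 = 3.73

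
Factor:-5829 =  -3^1 * 29^1*  67^1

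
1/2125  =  1/2125 = 0.00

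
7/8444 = 7/8444 = 0.00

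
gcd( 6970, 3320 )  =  10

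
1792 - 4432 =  - 2640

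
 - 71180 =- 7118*10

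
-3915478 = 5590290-9505768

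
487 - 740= -253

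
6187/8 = 773 +3/8 = 773.38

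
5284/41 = 128 + 36/41   =  128.88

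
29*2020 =58580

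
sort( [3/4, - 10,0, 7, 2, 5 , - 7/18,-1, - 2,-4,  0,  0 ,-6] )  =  [ - 10, - 6, - 4, - 2, - 1,-7/18, 0, 0,0, 3/4, 2,5, 7]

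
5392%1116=928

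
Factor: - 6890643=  - 3^3 *255209^1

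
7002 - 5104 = 1898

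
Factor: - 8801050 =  - 2^1*5^2*176021^1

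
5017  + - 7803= - 2786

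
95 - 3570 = -3475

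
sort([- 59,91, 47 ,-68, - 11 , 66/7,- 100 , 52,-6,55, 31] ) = [ - 100, - 68,-59, - 11, - 6,66/7, 31,47, 52,55, 91]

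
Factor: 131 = 131^1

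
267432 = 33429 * 8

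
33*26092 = 861036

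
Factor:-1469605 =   -  5^1*251^1*1171^1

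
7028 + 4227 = 11255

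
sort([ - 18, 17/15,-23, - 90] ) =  [ - 90 , - 23, - 18,17/15]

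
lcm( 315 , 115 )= 7245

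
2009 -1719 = 290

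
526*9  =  4734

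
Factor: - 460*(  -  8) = 3680 = 2^5* 5^1*23^1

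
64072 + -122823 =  - 58751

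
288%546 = 288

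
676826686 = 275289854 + 401536832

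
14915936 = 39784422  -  24868486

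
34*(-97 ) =-3298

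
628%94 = 64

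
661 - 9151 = -8490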